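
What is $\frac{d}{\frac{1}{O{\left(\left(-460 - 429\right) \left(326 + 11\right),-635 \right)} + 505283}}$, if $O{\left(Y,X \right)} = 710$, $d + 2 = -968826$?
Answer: $-490220186204$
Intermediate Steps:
$d = -968828$ ($d = -2 - 968826 = -968828$)
$\frac{d}{\frac{1}{O{\left(\left(-460 - 429\right) \left(326 + 11\right),-635 \right)} + 505283}} = - \frac{968828}{\frac{1}{710 + 505283}} = - \frac{968828}{\frac{1}{505993}} = - 968828 \frac{1}{\frac{1}{505993}} = \left(-968828\right) 505993 = -490220186204$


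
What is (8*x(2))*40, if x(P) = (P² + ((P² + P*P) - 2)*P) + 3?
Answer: 6080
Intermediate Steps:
x(P) = 3 + P² + P*(-2 + 2*P²) (x(P) = (P² + ((P² + P²) - 2)*P) + 3 = (P² + (2*P² - 2)*P) + 3 = (P² + (-2 + 2*P²)*P) + 3 = (P² + P*(-2 + 2*P²)) + 3 = 3 + P² + P*(-2 + 2*P²))
(8*x(2))*40 = (8*(3 + 2² - 2*2 + 2*2³))*40 = (8*(3 + 4 - 4 + 2*8))*40 = (8*(3 + 4 - 4 + 16))*40 = (8*19)*40 = 152*40 = 6080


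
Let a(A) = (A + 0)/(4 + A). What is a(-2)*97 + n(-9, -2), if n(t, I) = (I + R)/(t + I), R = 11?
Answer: -1076/11 ≈ -97.818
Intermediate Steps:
n(t, I) = (11 + I)/(I + t) (n(t, I) = (I + 11)/(t + I) = (11 + I)/(I + t))
a(A) = A/(4 + A)
a(-2)*97 + n(-9, -2) = -2/(4 - 2)*97 + (11 - 2)/(-2 - 9) = -2/2*97 + 9/(-11) = -2*½*97 - 1/11*9 = -1*97 - 9/11 = -97 - 9/11 = -1076/11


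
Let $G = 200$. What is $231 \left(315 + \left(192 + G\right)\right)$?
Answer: $163317$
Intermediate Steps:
$231 \left(315 + \left(192 + G\right)\right) = 231 \left(315 + \left(192 + 200\right)\right) = 231 \left(315 + 392\right) = 231 \cdot 707 = 163317$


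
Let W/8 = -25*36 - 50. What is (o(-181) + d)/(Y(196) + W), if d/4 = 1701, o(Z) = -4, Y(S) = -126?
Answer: -3400/3863 ≈ -0.88015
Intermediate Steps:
W = -7600 (W = 8*(-25*36 - 50) = 8*(-900 - 50) = 8*(-950) = -7600)
d = 6804 (d = 4*1701 = 6804)
(o(-181) + d)/(Y(196) + W) = (-4 + 6804)/(-126 - 7600) = 6800/(-7726) = 6800*(-1/7726) = -3400/3863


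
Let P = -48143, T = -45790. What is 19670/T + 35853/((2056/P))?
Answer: -7903683056993/9414424 ≈ -8.3953e+5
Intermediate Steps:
19670/T + 35853/((2056/P)) = 19670/(-45790) + 35853/((2056/(-48143))) = 19670*(-1/45790) + 35853/((2056*(-1/48143))) = -1967/4579 + 35853/(-2056/48143) = -1967/4579 + 35853*(-48143/2056) = -1967/4579 - 1726070979/2056 = -7903683056993/9414424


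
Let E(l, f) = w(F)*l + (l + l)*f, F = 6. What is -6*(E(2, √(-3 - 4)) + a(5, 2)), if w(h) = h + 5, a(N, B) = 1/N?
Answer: -666/5 - 24*I*√7 ≈ -133.2 - 63.498*I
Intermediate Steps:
w(h) = 5 + h
E(l, f) = 11*l + 2*f*l (E(l, f) = (5 + 6)*l + (l + l)*f = 11*l + (2*l)*f = 11*l + 2*f*l)
-6*(E(2, √(-3 - 4)) + a(5, 2)) = -6*(2*(11 + 2*√(-3 - 4)) + 1/5) = -6*(2*(11 + 2*√(-7)) + ⅕) = -6*(2*(11 + 2*(I*√7)) + ⅕) = -6*(2*(11 + 2*I*√7) + ⅕) = -6*((22 + 4*I*√7) + ⅕) = -6*(111/5 + 4*I*√7) = -666/5 - 24*I*√7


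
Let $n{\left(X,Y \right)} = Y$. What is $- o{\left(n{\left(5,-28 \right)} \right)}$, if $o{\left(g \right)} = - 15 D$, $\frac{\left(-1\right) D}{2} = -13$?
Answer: $390$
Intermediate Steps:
$D = 26$ ($D = \left(-2\right) \left(-13\right) = 26$)
$o{\left(g \right)} = -390$ ($o{\left(g \right)} = \left(-15\right) 26 = -390$)
$- o{\left(n{\left(5,-28 \right)} \right)} = \left(-1\right) \left(-390\right) = 390$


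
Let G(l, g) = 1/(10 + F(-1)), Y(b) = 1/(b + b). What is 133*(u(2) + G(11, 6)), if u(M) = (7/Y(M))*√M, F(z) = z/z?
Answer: 133/11 + 3724*√2 ≈ 5278.6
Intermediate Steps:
F(z) = 1
Y(b) = 1/(2*b)
G(l, g) = 1/11 (G(l, g) = 1/(10 + 1) = 1/11)
u(M) = 14*M^(3/2) (u(M) = (7/((1/(2*M))))*√M = (7*(2*M))*√M = (14*M)*√M = 14*M^(3/2))
133*(u(2) + G(11, 6)) = 133*(14*2^(3/2) + 1/11) = 133*(14*(2*√2) + 1/11) = 133*(28*√2 + 1/11) = 133*(1/11 + 28*√2) = 133/11 + 3724*√2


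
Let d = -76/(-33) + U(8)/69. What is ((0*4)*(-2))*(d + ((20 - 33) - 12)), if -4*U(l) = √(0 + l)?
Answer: 0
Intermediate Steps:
U(l) = -√l/4 (U(l) = -√(0 + l)/4 = -√l/4)
d = 76/33 - √2/138 (d = -76/(-33) - √2/2/69 = -76*(-1/33) - √2/2*(1/69) = 76/33 - √2/2*(1/69) = 76/33 - √2/138 ≈ 2.2928)
((0*4)*(-2))*(d + ((20 - 33) - 12)) = ((0*4)*(-2))*((76/33 - √2/138) + ((20 - 33) - 12)) = (0*(-2))*((76/33 - √2/138) + (-13 - 12)) = 0*((76/33 - √2/138) - 25) = 0*(-749/33 - √2/138) = 0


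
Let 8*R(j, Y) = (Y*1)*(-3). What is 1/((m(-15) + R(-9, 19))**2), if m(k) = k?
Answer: 64/31329 ≈ 0.0020428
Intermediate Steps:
R(j, Y) = -3*Y/8 (R(j, Y) = ((Y*1)*(-3))/8 = (Y*(-3))/8 = (-3*Y)/8 = -3*Y/8)
1/((m(-15) + R(-9, 19))**2) = 1/((-15 - 3/8*19)**2) = 1/((-15 - 57/8)**2) = 1/((-177/8)**2) = 1/(31329/64) = 64/31329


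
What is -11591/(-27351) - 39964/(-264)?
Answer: 91342949/601722 ≈ 151.80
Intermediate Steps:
-11591/(-27351) - 39964/(-264) = -11591*(-1/27351) - 39964*(-1/264) = 11591/27351 + 9991/66 = 91342949/601722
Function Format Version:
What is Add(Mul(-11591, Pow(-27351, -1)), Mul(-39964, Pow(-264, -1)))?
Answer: Rational(91342949, 601722) ≈ 151.80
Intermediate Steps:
Add(Mul(-11591, Pow(-27351, -1)), Mul(-39964, Pow(-264, -1))) = Add(Mul(-11591, Rational(-1, 27351)), Mul(-39964, Rational(-1, 264))) = Add(Rational(11591, 27351), Rational(9991, 66)) = Rational(91342949, 601722)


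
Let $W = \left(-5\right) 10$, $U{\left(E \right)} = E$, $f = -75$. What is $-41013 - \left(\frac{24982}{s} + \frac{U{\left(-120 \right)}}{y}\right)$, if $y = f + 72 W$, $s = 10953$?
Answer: $- \frac{110063978519}{2683485} \approx -41015.0$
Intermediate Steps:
$W = -50$
$y = -3675$ ($y = -75 + 72 \left(-50\right) = -75 - 3600 = -3675$)
$-41013 - \left(\frac{24982}{s} + \frac{U{\left(-120 \right)}}{y}\right) = -41013 - \left(\frac{24982}{10953} - \frac{120}{-3675}\right) = -41013 - \left(24982 \cdot \frac{1}{10953} - - \frac{8}{245}\right) = -41013 - \left(\frac{24982}{10953} + \frac{8}{245}\right) = -41013 - \frac{6208214}{2683485} = - \frac{110063978519}{2683485}$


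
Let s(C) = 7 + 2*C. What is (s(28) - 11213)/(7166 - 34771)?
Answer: 2230/5521 ≈ 0.40391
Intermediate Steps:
(s(28) - 11213)/(7166 - 34771) = ((7 + 2*28) - 11213)/(7166 - 34771) = ((7 + 56) - 11213)/(-27605) = (63 - 11213)*(-1/27605) = -11150*(-1/27605) = 2230/5521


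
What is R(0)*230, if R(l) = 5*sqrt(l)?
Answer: 0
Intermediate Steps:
R(0)*230 = (5*sqrt(0))*230 = (5*0)*230 = 0*230 = 0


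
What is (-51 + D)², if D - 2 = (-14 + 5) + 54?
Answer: 16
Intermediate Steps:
D = 47 (D = 2 + ((-14 + 5) + 54) = 2 + (-9 + 54) = 2 + 45 = 47)
(-51 + D)² = (-51 + 47)² = (-4)² = 16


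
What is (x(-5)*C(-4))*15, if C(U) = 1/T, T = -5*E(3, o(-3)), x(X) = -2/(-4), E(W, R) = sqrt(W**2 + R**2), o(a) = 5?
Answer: -3*sqrt(34)/68 ≈ -0.25725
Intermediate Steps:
E(W, R) = sqrt(R**2 + W**2)
x(X) = 1/2 (x(X) = -2*(-1/4) = 1/2)
T = -5*sqrt(34) (T = -5*sqrt(5**2 + 3**2) = -5*sqrt(25 + 9) = -5*sqrt(34) ≈ -29.155)
C(U) = -sqrt(34)/170 (C(U) = 1/(-5*sqrt(34)) = -sqrt(34)/170)
(x(-5)*C(-4))*15 = ((-sqrt(34)/170)/2)*15 = -sqrt(34)/340*15 = -3*sqrt(34)/68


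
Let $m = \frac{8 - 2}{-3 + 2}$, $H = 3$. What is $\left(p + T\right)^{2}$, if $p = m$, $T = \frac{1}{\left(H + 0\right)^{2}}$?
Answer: $\frac{2809}{81} \approx 34.679$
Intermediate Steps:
$T = \frac{1}{9}$ ($T = \frac{1}{\left(3 + 0\right)^{2}} = \frac{1}{3^{2}} = \frac{1}{9} \approx 0.11111$)
$m = -6$ ($m = \frac{6}{-1} = 6 \left(-1\right) = -6$)
$p = -6$
$\left(p + T\right)^{2} = \left(-6 + \frac{1}{9}\right)^{2} = \left(- \frac{53}{9}\right)^{2} = \frac{2809}{81}$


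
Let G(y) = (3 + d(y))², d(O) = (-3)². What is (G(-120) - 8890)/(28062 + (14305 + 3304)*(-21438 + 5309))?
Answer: 8746/283987499 ≈ 3.0797e-5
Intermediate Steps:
d(O) = 9
G(y) = 144 (G(y) = (3 + 9)² = 12² = 144)
(G(-120) - 8890)/(28062 + (14305 + 3304)*(-21438 + 5309)) = (144 - 8890)/(28062 + (14305 + 3304)*(-21438 + 5309)) = -8746/(28062 + 17609*(-16129)) = -8746/(28062 - 284015561) = -8746/(-283987499) = -8746*(-1/283987499) = 8746/283987499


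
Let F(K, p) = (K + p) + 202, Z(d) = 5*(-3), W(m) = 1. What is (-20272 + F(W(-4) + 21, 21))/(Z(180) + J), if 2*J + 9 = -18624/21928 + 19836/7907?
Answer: 868093826698/809287413 ≈ 1072.7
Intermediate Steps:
Z(d) = -15
J = -159094803/43346174 (J = -9/2 + (-18624/21928 + 19836/7907)/2 = -9/2 + (-18624*1/21928 + 19836*(1/7907))/2 = -9/2 + (-2328/2741 + 19836/7907)/2 = -9/2 + (1/2)*(35962980/21673087) = -9/2 + 17981490/21673087 = -159094803/43346174 ≈ -3.6703)
F(K, p) = 202 + K + p
(-20272 + F(W(-4) + 21, 21))/(Z(180) + J) = (-20272 + (202 + (1 + 21) + 21))/(-15 - 159094803/43346174) = (-20272 + (202 + 22 + 21))/(-809287413/43346174) = (-20272 + 245)*(-43346174/809287413) = -20027*(-43346174/809287413) = 868093826698/809287413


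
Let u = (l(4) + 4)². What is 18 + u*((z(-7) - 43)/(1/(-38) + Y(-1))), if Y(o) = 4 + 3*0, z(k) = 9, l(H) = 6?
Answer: -126482/151 ≈ -837.63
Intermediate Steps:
Y(o) = 4 (Y(o) = 4 + 0 = 4)
u = 100 (u = (6 + 4)² = 10² = 100)
18 + u*((z(-7) - 43)/(1/(-38) + Y(-1))) = 18 + 100*((9 - 43)/(1/(-38) + 4)) = 18 + 100*(-34/(-1/38 + 4)) = 18 + 100*(-34/151/38) = 18 + 100*(-34*38/151) = 18 + 100*(-1292/151) = 18 - 129200/151 = -126482/151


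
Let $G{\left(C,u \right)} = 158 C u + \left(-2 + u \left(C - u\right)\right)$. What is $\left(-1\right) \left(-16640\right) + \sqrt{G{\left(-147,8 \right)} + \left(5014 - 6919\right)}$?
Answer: $16640 + 3 i \sqrt{20995} \approx 16640.0 + 434.69 i$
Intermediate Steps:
$G{\left(C,u \right)} = -2 + u \left(C - u\right) + 158 C u$ ($G{\left(C,u \right)} = 158 C u + \left(-2 + u \left(C - u\right)\right) = -2 + u \left(C - u\right) + 158 C u$)
$\left(-1\right) \left(-16640\right) + \sqrt{G{\left(-147,8 \right)} + \left(5014 - 6919\right)} = \left(-1\right) \left(-16640\right) + \sqrt{\left(-2 - 8^{2} + 159 \left(-147\right) 8\right) + \left(5014 - 6919\right)} = 16640 + \sqrt{\left(-2 - 64 - 186984\right) + \left(5014 - 6919\right)} = 16640 + \sqrt{\left(-2 - 64 - 186984\right) - 1905} = 16640 + \sqrt{-187050 - 1905} = 16640 + \sqrt{-188955} = 16640 + 3 i \sqrt{20995}$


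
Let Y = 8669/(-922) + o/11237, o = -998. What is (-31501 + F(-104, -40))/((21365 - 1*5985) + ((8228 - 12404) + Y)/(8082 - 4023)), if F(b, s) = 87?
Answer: -440354397734988/215578931684569 ≈ -2.0427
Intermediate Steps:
Y = -98333709/10360514 (Y = 8669/(-922) - 998/11237 = 8669*(-1/922) - 998*1/11237 = -8669/922 - 998/11237 = -98333709/10360514 ≈ -9.4912)
(-31501 + F(-104, -40))/((21365 - 1*5985) + ((8228 - 12404) + Y)/(8082 - 4023)) = (-31501 + 87)/((21365 - 1*5985) + ((8228 - 12404) - 98333709/10360514)/(8082 - 4023)) = -31414/((21365 - 5985) + (-4176 - 98333709/10360514)/4059) = -31414/(15380 - 43363840173/10360514*1/4059) = -31414/(15380 - 14454613391/14017775442) = -31414/215578931684569/14017775442 = -31414*14017775442/215578931684569 = -440354397734988/215578931684569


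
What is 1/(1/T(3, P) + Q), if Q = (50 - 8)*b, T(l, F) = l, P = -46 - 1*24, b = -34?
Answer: -3/4283 ≈ -0.00070044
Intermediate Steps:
P = -70 (P = -46 - 24 = -70)
Q = -1428 (Q = (50 - 8)*(-34) = 42*(-34) = -1428)
1/(1/T(3, P) + Q) = 1/(1/3 - 1428) = 1/(-4283/3) = -3/4283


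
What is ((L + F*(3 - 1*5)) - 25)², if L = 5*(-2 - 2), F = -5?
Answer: 1225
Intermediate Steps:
L = -20 (L = 5*(-4) = -20)
((L + F*(3 - 1*5)) - 25)² = ((-20 - 5*(3 - 1*5)) - 25)² = ((-20 - 5*(3 - 5)) - 25)² = ((-20 - 5*(-2)) - 25)² = ((-20 + 10) - 25)² = (-10 - 25)² = (-35)² = 1225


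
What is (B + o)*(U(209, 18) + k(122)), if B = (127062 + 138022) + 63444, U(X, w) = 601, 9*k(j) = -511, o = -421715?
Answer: -456429926/9 ≈ -5.0714e+7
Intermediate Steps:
k(j) = -511/9 (k(j) = (⅑)*(-511) = -511/9)
B = 328528 (B = 265084 + 63444 = 328528)
(B + o)*(U(209, 18) + k(122)) = (328528 - 421715)*(601 - 511/9) = -93187*4898/9 = -456429926/9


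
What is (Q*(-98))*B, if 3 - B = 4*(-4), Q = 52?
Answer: -96824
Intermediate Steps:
B = 19 (B = 3 - 4*(-4) = 3 - 1*(-16) = 3 + 16 = 19)
(Q*(-98))*B = (52*(-98))*19 = -5096*19 = -96824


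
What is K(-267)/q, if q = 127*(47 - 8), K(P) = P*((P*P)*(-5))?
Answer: 31723605/1651 ≈ 19215.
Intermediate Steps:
K(P) = -5*P**3 (K(P) = P*(P**2*(-5)) = P*(-5*P**2) = -5*P**3)
q = 4953 (q = 127*39 = 4953)
K(-267)/q = -5*(-267)**3/4953 = -5*(-19034163)*(1/4953) = 95170815*(1/4953) = 31723605/1651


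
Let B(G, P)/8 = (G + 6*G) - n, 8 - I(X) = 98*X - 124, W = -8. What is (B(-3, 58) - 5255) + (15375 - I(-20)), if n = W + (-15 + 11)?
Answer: 7956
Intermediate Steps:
I(X) = 132 - 98*X (I(X) = 8 - (98*X - 124) = 8 - (-124 + 98*X) = 8 + (124 - 98*X) = 132 - 98*X)
n = -12 (n = -8 + (-15 + 11) = -8 - 4 = -12)
B(G, P) = 96 + 56*G (B(G, P) = 8*((G + 6*G) - 1*(-12)) = 8*(7*G + 12) = 8*(12 + 7*G) = 96 + 56*G)
(B(-3, 58) - 5255) + (15375 - I(-20)) = ((96 + 56*(-3)) - 5255) + (15375 - (132 - 98*(-20))) = ((96 - 168) - 5255) + (15375 - (132 + 1960)) = (-72 - 5255) + (15375 - 1*2092) = -5327 + (15375 - 2092) = -5327 + 13283 = 7956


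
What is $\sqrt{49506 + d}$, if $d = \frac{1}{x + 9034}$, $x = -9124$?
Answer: $\frac{\sqrt{44555390}}{30} \approx 222.5$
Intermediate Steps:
$d = - \frac{1}{90}$ ($d = \frac{1}{-9124 + 9034} = \frac{1}{-90} = - \frac{1}{90} \approx -0.011111$)
$\sqrt{49506 + d} = \sqrt{49506 - \frac{1}{90}} = \sqrt{\frac{4455539}{90}} = \frac{\sqrt{44555390}}{30}$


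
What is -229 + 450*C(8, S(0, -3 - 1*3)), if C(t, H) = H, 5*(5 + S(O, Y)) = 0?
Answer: -2479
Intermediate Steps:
S(O, Y) = -5 (S(O, Y) = -5 + (⅕)*0 = -5 + 0 = -5)
-229 + 450*C(8, S(0, -3 - 1*3)) = -229 + 450*(-5) = -229 - 2250 = -2479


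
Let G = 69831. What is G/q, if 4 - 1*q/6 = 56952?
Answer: -23277/113896 ≈ -0.20437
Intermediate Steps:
q = -341688 (q = 24 - 6*56952 = 24 - 341712 = -341688)
G/q = 69831/(-341688) = 69831*(-1/341688) = -23277/113896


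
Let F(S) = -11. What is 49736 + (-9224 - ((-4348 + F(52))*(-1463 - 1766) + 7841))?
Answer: -14042540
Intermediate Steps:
49736 + (-9224 - ((-4348 + F(52))*(-1463 - 1766) + 7841)) = 49736 + (-9224 - ((-4348 - 11)*(-1463 - 1766) + 7841)) = 49736 + (-9224 - (-4359*(-3229) + 7841)) = 49736 + (-9224 - (14075211 + 7841)) = 49736 + (-9224 - 1*14083052) = 49736 + (-9224 - 14083052) = 49736 - 14092276 = -14042540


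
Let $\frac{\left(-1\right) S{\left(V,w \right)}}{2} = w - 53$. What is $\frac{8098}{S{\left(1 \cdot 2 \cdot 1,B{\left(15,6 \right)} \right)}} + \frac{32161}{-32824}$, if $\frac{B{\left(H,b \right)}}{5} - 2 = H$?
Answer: $- \frac{16741691}{131296} \approx -127.51$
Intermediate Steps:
$B{\left(H,b \right)} = 10 + 5 H$
$S{\left(V,w \right)} = 106 - 2 w$ ($S{\left(V,w \right)} = - 2 \left(w - 53\right) = - 2 \left(-53 + w\right) = 106 - 2 w$)
$\frac{8098}{S{\left(1 \cdot 2 \cdot 1,B{\left(15,6 \right)} \right)}} + \frac{32161}{-32824} = \frac{8098}{106 - 2 \left(10 + 5 \cdot 15\right)} + \frac{32161}{-32824} = \frac{8098}{106 - 2 \left(10 + 75\right)} + 32161 \left(- \frac{1}{32824}\right) = \frac{8098}{106 - 170} - \frac{32161}{32824} = \frac{8098}{-64} - \frac{32161}{32824} = 8098 \left(- \frac{1}{64}\right) - \frac{32161}{32824} = - \frac{4049}{32} - \frac{32161}{32824} = - \frac{16741691}{131296}$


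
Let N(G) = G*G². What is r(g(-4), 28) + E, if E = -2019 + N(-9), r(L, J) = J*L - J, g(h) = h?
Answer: -2888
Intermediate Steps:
r(L, J) = -J + J*L
N(G) = G³
E = -2748 (E = -2019 + (-9)³ = -2019 - 729 = -2748)
r(g(-4), 28) + E = 28*(-1 - 4) - 2748 = 28*(-5) - 2748 = -140 - 2748 = -2888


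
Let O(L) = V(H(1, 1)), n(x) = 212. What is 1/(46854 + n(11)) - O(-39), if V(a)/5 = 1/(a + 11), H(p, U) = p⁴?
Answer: -117659/282396 ≈ -0.41665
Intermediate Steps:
V(a) = 5/(11 + a) (V(a) = 5/(a + 11) = 5/(11 + a))
O(L) = 5/12 (O(L) = 5/(11 + 1⁴) = 5/(11 + 1) = 5/12)
1/(46854 + n(11)) - O(-39) = 1/(46854 + 212) - 1*5/12 = 1/47066 - 5/12 = -117659/282396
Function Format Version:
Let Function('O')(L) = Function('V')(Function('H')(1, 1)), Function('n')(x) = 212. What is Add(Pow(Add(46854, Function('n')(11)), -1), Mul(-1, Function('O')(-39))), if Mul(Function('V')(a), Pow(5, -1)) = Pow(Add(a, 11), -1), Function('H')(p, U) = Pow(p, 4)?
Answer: Rational(-117659, 282396) ≈ -0.41665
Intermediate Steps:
Function('V')(a) = Mul(5, Pow(Add(11, a), -1)) (Function('V')(a) = Mul(5, Pow(Add(a, 11), -1)) = Mul(5, Pow(Add(11, a), -1)))
Function('O')(L) = Rational(5, 12) (Function('O')(L) = Mul(5, Pow(Add(11, Pow(1, 4)), -1)) = Mul(5, Pow(Add(11, 1), -1)) = Mul(5, Pow(12, -1)) = Mul(5, Rational(1, 12)) = Rational(5, 12))
Add(Pow(Add(46854, Function('n')(11)), -1), Mul(-1, Function('O')(-39))) = Add(Pow(Add(46854, 212), -1), Mul(-1, Rational(5, 12))) = Add(Pow(47066, -1), Rational(-5, 12)) = Add(Rational(1, 47066), Rational(-5, 12)) = Rational(-117659, 282396)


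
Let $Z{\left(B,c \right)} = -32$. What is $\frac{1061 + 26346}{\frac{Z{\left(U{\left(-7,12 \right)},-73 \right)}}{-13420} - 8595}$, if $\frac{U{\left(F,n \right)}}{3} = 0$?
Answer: $- \frac{91950485}{28836217} \approx -3.1887$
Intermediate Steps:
$U{\left(F,n \right)} = 0$ ($U{\left(F,n \right)} = 3 \cdot 0 = 0$)
$\frac{1061 + 26346}{\frac{Z{\left(U{\left(-7,12 \right)},-73 \right)}}{-13420} - 8595} = \frac{1061 + 26346}{- \frac{32}{-13420} - 8595} = \frac{27407}{\left(-32\right) \left(- \frac{1}{13420}\right) - 8595} = \frac{27407}{\frac{8}{3355} - 8595} = \frac{27407}{- \frac{28836217}{3355}} = 27407 \left(- \frac{3355}{28836217}\right) = - \frac{91950485}{28836217}$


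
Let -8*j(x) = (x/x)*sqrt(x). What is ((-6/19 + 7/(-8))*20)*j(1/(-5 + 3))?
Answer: 905*I*sqrt(2)/608 ≈ 2.105*I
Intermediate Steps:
j(x) = -sqrt(x)/8 (j(x) = -x/x*sqrt(x)/8 = -sqrt(x)/8)
((-6/19 + 7/(-8))*20)*j(1/(-5 + 3)) = ((-6/19 + 7/(-8))*20)*(-I*sqrt(2)/2/8) = ((-6*1/19 + 7*(-1/8))*20)*(-I*sqrt(2)/2/8) = ((-6/19 - 7/8)*20)*(-I*sqrt(2)/16) = (-181/152*20)*(-I*sqrt(2)/16) = -(-905)*I*sqrt(2)/608 = 905*I*sqrt(2)/608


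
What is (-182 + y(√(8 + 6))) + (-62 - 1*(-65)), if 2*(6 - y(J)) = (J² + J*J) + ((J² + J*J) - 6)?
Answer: -198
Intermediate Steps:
y(J) = 9 - 2*J² (y(J) = 6 - ((J² + J*J) + ((J² + J*J) - 6))/2 = 6 - ((J² + J²) + ((J² + J²) - 6))/2 = 6 - (2*J² + (2*J² - 6))/2 = 6 - (2*J² + (-6 + 2*J²))/2 = 6 - (-6 + 4*J²)/2 = 6 + (3 - 2*J²) = 9 - 2*J²)
(-182 + y(√(8 + 6))) + (-62 - 1*(-65)) = (-182 + (9 - 2*(√(8 + 6))²)) + (-62 - 1*(-65)) = (-182 + (9 - 2*(√14)²)) + (-62 + 65) = (-182 + (9 - 2*14)) + 3 = (-182 + (9 - 28)) + 3 = (-182 - 19) + 3 = -201 + 3 = -198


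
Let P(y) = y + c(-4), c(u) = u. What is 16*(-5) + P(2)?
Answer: -82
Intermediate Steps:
P(y) = -4 + y (P(y) = y - 4 = -4 + y)
16*(-5) + P(2) = 16*(-5) + (-4 + 2) = -80 - 2 = -82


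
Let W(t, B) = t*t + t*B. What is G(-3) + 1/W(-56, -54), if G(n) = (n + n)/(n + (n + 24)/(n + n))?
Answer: 73933/80080 ≈ 0.92324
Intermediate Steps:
W(t, B) = t² + B*t
G(n) = 2*n/(n + (24 + n)/(2*n)) (G(n) = (2*n)/(n + (24 + n)/((2*n))) = (2*n)/(n + (24 + n)*(1/(2*n))) = (2*n)/(n + (24 + n)/(2*n)) = 2*n/(n + (24 + n)/(2*n)))
G(-3) + 1/W(-56, -54) = 4*(-3)²/(24 - 3 + 2*(-3)²) + 1/(-56*(-54 - 56)) = 4*9/(24 - 3 + 2*9) + 1/(-56*(-110)) = 4*9/(24 - 3 + 18) + 1/6160 = 4*9/39 + 1/6160 = 4*9*(1/39) + 1/6160 = 12/13 + 1/6160 = 73933/80080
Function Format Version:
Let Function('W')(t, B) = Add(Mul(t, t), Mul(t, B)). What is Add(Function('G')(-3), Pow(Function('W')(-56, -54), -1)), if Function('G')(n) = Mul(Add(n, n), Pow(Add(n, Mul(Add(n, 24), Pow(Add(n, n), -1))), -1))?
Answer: Rational(73933, 80080) ≈ 0.92324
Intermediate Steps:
Function('W')(t, B) = Add(Pow(t, 2), Mul(B, t))
Function('G')(n) = Mul(2, n, Pow(Add(n, Mul(Rational(1, 2), Pow(n, -1), Add(24, n))), -1)) (Function('G')(n) = Mul(Mul(2, n), Pow(Add(n, Mul(Add(24, n), Pow(Mul(2, n), -1))), -1)) = Mul(Mul(2, n), Pow(Add(n, Mul(Add(24, n), Mul(Rational(1, 2), Pow(n, -1)))), -1)) = Mul(Mul(2, n), Pow(Add(n, Mul(Rational(1, 2), Pow(n, -1), Add(24, n))), -1)) = Mul(2, n, Pow(Add(n, Mul(Rational(1, 2), Pow(n, -1), Add(24, n))), -1)))
Add(Function('G')(-3), Pow(Function('W')(-56, -54), -1)) = Add(Mul(4, Pow(-3, 2), Pow(Add(24, -3, Mul(2, Pow(-3, 2))), -1)), Pow(Mul(-56, Add(-54, -56)), -1)) = Add(Mul(4, 9, Pow(Add(24, -3, Mul(2, 9)), -1)), Pow(Mul(-56, -110), -1)) = Add(Mul(4, 9, Pow(Add(24, -3, 18), -1)), Pow(6160, -1)) = Add(Mul(4, 9, Pow(39, -1)), Rational(1, 6160)) = Add(Mul(4, 9, Rational(1, 39)), Rational(1, 6160)) = Add(Rational(12, 13), Rational(1, 6160)) = Rational(73933, 80080)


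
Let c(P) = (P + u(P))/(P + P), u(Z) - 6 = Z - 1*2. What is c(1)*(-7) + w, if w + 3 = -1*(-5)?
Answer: -19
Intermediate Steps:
u(Z) = 4 + Z (u(Z) = 6 + (Z - 1*2) = 6 + (Z - 2) = 6 + (-2 + Z) = 4 + Z)
w = 2 (w = -3 - 1*(-5) = -3 + 5 = 2)
c(P) = (4 + 2*P)/(2*P) (c(P) = (P + (4 + P))/(P + P) = (4 + 2*P)/((2*P)) = (4 + 2*P)*(1/(2*P)) = (4 + 2*P)/(2*P))
c(1)*(-7) + w = ((2 + 1)/1)*(-7) + 2 = (1*3)*(-7) + 2 = 3*(-7) + 2 = -21 + 2 = -19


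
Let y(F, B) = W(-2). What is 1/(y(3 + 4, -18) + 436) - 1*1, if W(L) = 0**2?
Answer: -435/436 ≈ -0.99771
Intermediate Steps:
W(L) = 0
y(F, B) = 0
1/(y(3 + 4, -18) + 436) - 1*1 = 1/(0 + 436) - 1*1 = 1/436 - 1 = -435/436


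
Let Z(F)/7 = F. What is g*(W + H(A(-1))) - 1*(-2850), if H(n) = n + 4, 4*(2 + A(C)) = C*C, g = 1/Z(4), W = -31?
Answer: 319085/112 ≈ 2849.0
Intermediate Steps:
Z(F) = 7*F
g = 1/28 (g = 1/(7*4) = 1/28 ≈ 0.035714)
A(C) = -2 + C²/4 (A(C) = -2 + (C*C)/4 = -2 + C²/4)
H(n) = 4 + n
g*(W + H(A(-1))) - 1*(-2850) = (-31 + (4 + (-2 + (¼)*(-1)²)))/28 - 1*(-2850) = (-31 + (4 + (-2 + (¼)*1)))/28 + 2850 = (-31 + (4 + (-2 + ¼)))/28 + 2850 = (-31 + (4 - 7/4))/28 + 2850 = (-31 + 9/4)/28 + 2850 = (1/28)*(-115/4) + 2850 = -115/112 + 2850 = 319085/112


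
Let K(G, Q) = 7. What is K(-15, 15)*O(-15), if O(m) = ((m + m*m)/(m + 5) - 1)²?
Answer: 3388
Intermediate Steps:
O(m) = (-1 + (m + m²)/(5 + m))² (O(m) = ((m + m²)/(5 + m) - 1)² = (-1 + (m + m²)/(5 + m))²)
K(-15, 15)*O(-15) = 7*((-5 + (-15)²)²/(5 - 15)²) = 7*((-5 + 225)²/(-10)²) = 7*(220²*(1/100)) = 7*(48400*(1/100)) = 7*484 = 3388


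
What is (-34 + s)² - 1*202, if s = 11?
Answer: 327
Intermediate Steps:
(-34 + s)² - 1*202 = (-34 + 11)² - 1*202 = (-23)² - 202 = 529 - 202 = 327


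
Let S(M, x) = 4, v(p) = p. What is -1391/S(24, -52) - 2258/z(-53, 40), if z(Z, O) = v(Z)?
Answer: -64691/212 ≈ -305.15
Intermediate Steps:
z(Z, O) = Z
-1391/S(24, -52) - 2258/z(-53, 40) = -1391/4 - 2258/(-53) = -1391*¼ - 2258*(-1/53) = -1391/4 + 2258/53 = -64691/212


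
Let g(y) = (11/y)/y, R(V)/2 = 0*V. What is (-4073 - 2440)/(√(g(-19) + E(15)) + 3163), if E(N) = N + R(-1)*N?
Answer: -7436823459/3611643983 + 123747*√5426/3611643983 ≈ -2.0566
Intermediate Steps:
R(V) = 0 (R(V) = 2*(0*V) = 2*0 = 0)
g(y) = 11/y²
E(N) = N (E(N) = N + 0*N = N + 0 = N)
(-4073 - 2440)/(√(g(-19) + E(15)) + 3163) = (-4073 - 2440)/(√(11/(-19)² + 15) + 3163) = -6513/(√(11*(1/361) + 15) + 3163) = -6513/(√(11/361 + 15) + 3163) = -6513/(√(5426/361) + 3163) = -6513/(√5426/19 + 3163) = -6513/(3163 + √5426/19)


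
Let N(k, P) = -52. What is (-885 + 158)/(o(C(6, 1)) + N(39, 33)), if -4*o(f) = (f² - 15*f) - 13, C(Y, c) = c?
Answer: 2908/181 ≈ 16.066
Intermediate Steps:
o(f) = 13/4 - f²/4 + 15*f/4 (o(f) = -((f² - 15*f) - 13)/4 = -(-13 + f² - 15*f)/4 = 13/4 - f²/4 + 15*f/4)
(-885 + 158)/(o(C(6, 1)) + N(39, 33)) = (-885 + 158)/((13/4 - ¼*1² + (15/4)*1) - 52) = -727/((13/4 - ¼*1 + 15/4) - 52) = -727/((13/4 - ¼ + 15/4) - 52) = -727/(27/4 - 52) = -727/(-181/4) = -727*(-4/181) = 2908/181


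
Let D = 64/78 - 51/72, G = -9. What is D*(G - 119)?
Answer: -560/39 ≈ -14.359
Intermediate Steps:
D = 35/312 (D = 64*(1/78) - 51*1/72 = 32/39 - 17/24 = 35/312 ≈ 0.11218)
D*(G - 119) = 35*(-9 - 119)/312 = (35/312)*(-128) = -560/39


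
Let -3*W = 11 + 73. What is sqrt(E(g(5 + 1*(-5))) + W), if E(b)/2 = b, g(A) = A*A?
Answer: 2*I*sqrt(7) ≈ 5.2915*I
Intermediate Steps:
g(A) = A**2
W = -28 (W = -(11 + 73)/3 = -1/3*84 = -28)
E(b) = 2*b
sqrt(E(g(5 + 1*(-5))) + W) = sqrt(2*(5 + 1*(-5))**2 - 28) = sqrt(2*(5 - 5)**2 - 28) = sqrt(2*0**2 - 28) = sqrt(2*0 - 28) = sqrt(0 - 28) = sqrt(-28) = 2*I*sqrt(7)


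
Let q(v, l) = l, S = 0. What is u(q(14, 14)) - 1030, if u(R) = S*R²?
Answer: -1030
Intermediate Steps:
u(R) = 0 (u(R) = 0*R² = 0)
u(q(14, 14)) - 1030 = 0 - 1030 = -1030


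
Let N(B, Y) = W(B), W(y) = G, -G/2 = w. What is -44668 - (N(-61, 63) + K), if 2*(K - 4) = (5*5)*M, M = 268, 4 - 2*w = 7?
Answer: -48025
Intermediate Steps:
w = -3/2 (w = 2 - ½*7 = 2 - 7/2 = -3/2 ≈ -1.5000)
G = 3 (G = -2*(-3/2) = 3)
W(y) = 3
N(B, Y) = 3
K = 3354 (K = 4 + ((5*5)*268)/2 = 4 + (25*268)/2 = 4 + (½)*6700 = 4 + 3350 = 3354)
-44668 - (N(-61, 63) + K) = -44668 - (3 + 3354) = -44668 - 1*3357 = -44668 - 3357 = -48025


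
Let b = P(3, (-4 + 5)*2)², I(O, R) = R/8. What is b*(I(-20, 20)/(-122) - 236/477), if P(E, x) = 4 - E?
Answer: -59969/116388 ≈ -0.51525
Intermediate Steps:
I(O, R) = R/8 (I(O, R) = R*(⅛) = R/8)
b = 1 (b = (4 - 1*3)² = (4 - 3)² = 1² = 1)
b*(I(-20, 20)/(-122) - 236/477) = 1*(((⅛)*20)/(-122) - 236/477) = 1*((5/2)*(-1/122) - 236*1/477) = 1*(-5/244 - 236/477) = 1*(-59969/116388) = -59969/116388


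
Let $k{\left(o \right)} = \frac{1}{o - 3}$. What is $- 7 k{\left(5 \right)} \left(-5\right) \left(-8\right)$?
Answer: $-140$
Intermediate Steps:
$k{\left(o \right)} = \frac{1}{-3 + o}$
$- 7 k{\left(5 \right)} \left(-5\right) \left(-8\right) = - 7 \frac{1}{-3 + 5} \left(-5\right) \left(-8\right) = - 7 \cdot \frac{1}{2} \left(-5\right) \left(-8\right) = - 7 \left(\left(- \frac{5}{2}\right) \left(-8\right)\right) = \left(-7\right) 20 = -140$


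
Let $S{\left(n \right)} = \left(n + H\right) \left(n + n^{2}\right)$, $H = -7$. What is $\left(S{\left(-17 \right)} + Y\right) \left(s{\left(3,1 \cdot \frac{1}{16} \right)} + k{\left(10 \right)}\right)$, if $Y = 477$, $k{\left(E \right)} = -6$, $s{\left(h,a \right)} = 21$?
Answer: $-90765$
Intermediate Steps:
$S{\left(n \right)} = \left(-7 + n\right) \left(n + n^{2}\right)$ ($S{\left(n \right)} = \left(n - 7\right) \left(n + n^{2}\right) = \left(-7 + n\right) \left(n + n^{2}\right)$)
$\left(S{\left(-17 \right)} + Y\right) \left(s{\left(3,1 \cdot \frac{1}{16} \right)} + k{\left(10 \right)}\right) = \left(- 17 \left(-7 + \left(-17\right)^{2} - -102\right) + 477\right) \left(21 - 6\right) = \left(- 17 \left(-7 + 289 + 102\right) + 477\right) 15 = \left(\left(-17\right) 384 + 477\right) 15 = \left(-6528 + 477\right) 15 = \left(-6051\right) 15 = -90765$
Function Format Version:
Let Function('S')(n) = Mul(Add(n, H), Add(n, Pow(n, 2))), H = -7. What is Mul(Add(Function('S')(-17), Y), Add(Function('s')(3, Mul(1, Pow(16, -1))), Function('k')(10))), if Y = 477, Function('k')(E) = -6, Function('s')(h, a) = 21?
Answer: -90765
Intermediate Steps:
Function('S')(n) = Mul(Add(-7, n), Add(n, Pow(n, 2))) (Function('S')(n) = Mul(Add(n, -7), Add(n, Pow(n, 2))) = Mul(Add(-7, n), Add(n, Pow(n, 2))))
Mul(Add(Function('S')(-17), Y), Add(Function('s')(3, Mul(1, Pow(16, -1))), Function('k')(10))) = Mul(Add(Mul(-17, Add(-7, Pow(-17, 2), Mul(-6, -17))), 477), Add(21, -6)) = Mul(Add(Mul(-17, Add(-7, 289, 102)), 477), 15) = Mul(Add(Mul(-17, 384), 477), 15) = Mul(Add(-6528, 477), 15) = Mul(-6051, 15) = -90765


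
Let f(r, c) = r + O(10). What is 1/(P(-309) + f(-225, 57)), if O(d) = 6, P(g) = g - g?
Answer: -1/219 ≈ -0.0045662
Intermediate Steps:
P(g) = 0
f(r, c) = 6 + r (f(r, c) = r + 6 = 6 + r)
1/(P(-309) + f(-225, 57)) = 1/(0 + (6 - 225)) = 1/(0 - 219) = 1/(-219) = -1/219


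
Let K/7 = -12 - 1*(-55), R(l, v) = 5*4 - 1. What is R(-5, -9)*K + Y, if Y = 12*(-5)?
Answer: 5659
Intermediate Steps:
R(l, v) = 19 (R(l, v) = 20 - 1 = 19)
Y = -60
K = 301 (K = 7*(-12 - 1*(-55)) = 7*(-12 + 55) = 7*43 = 301)
R(-5, -9)*K + Y = 19*301 - 60 = 5719 - 60 = 5659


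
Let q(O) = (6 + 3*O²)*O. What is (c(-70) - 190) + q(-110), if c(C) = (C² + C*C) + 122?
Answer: -3983928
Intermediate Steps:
q(O) = O*(6 + 3*O²)
c(C) = 122 + 2*C² (c(C) = (C² + C²) + 122 = 2*C² + 122 = 122 + 2*C²)
(c(-70) - 190) + q(-110) = ((122 + 2*(-70)²) - 190) + 3*(-110)*(2 + (-110)²) = ((122 + 2*4900) - 190) + 3*(-110)*(2 + 12100) = ((122 + 9800) - 190) + 3*(-110)*12102 = (9922 - 190) - 3993660 = 9732 - 3993660 = -3983928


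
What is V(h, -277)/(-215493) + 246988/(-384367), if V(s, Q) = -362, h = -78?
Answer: -53085044230/82828397931 ≈ -0.64090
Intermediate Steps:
V(h, -277)/(-215493) + 246988/(-384367) = -362/(-215493) + 246988/(-384367) = -362*(-1/215493) + 246988*(-1/384367) = 362/215493 - 246988/384367 = -53085044230/82828397931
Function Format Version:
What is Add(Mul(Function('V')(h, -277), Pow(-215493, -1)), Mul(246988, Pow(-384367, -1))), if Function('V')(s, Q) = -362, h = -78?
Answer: Rational(-53085044230, 82828397931) ≈ -0.64090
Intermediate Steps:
Add(Mul(Function('V')(h, -277), Pow(-215493, -1)), Mul(246988, Pow(-384367, -1))) = Add(Mul(-362, Pow(-215493, -1)), Mul(246988, Pow(-384367, -1))) = Add(Mul(-362, Rational(-1, 215493)), Mul(246988, Rational(-1, 384367))) = Add(Rational(362, 215493), Rational(-246988, 384367)) = Rational(-53085044230, 82828397931)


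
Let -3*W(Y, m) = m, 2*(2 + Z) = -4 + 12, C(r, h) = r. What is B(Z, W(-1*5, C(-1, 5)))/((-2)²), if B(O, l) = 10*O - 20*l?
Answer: 10/3 ≈ 3.3333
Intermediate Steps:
Z = 2 (Z = -2 + (-4 + 12)/2 = -2 + (½)*8 = -2 + 4 = 2)
W(Y, m) = -m/3
B(O, l) = -20*l + 10*O
B(Z, W(-1*5, C(-1, 5)))/((-2)²) = (-(-20)*(-1)/3 + 10*2)/((-2)²) = (-20*⅓ + 20)/4 = (-20/3 + 20)*(¼) = (40/3)*(¼) = 10/3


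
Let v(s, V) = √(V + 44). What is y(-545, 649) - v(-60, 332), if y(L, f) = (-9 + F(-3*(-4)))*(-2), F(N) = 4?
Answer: 10 - 2*√94 ≈ -9.3907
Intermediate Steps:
y(L, f) = 10 (y(L, f) = (-9 + 4)*(-2) = -5*(-2) = 10)
v(s, V) = √(44 + V)
y(-545, 649) - v(-60, 332) = 10 - √(44 + 332) = 10 - √376 = 10 - 2*√94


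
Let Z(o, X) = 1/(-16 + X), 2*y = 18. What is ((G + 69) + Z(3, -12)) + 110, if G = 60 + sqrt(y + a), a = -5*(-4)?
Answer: 6691/28 + sqrt(29) ≈ 244.35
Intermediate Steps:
y = 9 (y = (1/2)*18 = 9)
a = 20
G = 60 + sqrt(29) (G = 60 + sqrt(9 + 20) = 60 + sqrt(29) ≈ 65.385)
((G + 69) + Z(3, -12)) + 110 = (((60 + sqrt(29)) + 69) + 1/(-16 - 12)) + 110 = ((129 + sqrt(29)) + 1/(-28)) + 110 = ((129 + sqrt(29)) - 1/28) + 110 = (3611/28 + sqrt(29)) + 110 = 6691/28 + sqrt(29)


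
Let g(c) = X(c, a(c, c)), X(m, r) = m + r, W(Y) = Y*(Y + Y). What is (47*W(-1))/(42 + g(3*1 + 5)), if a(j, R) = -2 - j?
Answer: 47/20 ≈ 2.3500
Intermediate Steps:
W(Y) = 2*Y² (W(Y) = Y*(2*Y) = 2*Y²)
g(c) = -2 (g(c) = c + (-2 - c) = -2)
(47*W(-1))/(42 + g(3*1 + 5)) = (47*(2*(-1)²))/(42 - 2) = (47*(2*1))/40 = (47*2)*(1/40) = 94*(1/40) = 47/20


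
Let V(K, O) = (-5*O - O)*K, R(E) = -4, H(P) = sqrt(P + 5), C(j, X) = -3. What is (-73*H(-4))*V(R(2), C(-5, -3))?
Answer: 5256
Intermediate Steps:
H(P) = sqrt(5 + P)
V(K, O) = -6*K*O (V(K, O) = (-6*O)*K = -6*K*O)
(-73*H(-4))*V(R(2), C(-5, -3)) = (-73*sqrt(5 - 4))*(-6*(-4)*(-3)) = -73*sqrt(1)*(-72) = -73*1*(-72) = -73*(-72) = 5256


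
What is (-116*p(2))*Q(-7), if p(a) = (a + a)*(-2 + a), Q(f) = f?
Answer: 0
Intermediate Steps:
p(a) = 2*a*(-2 + a) (p(a) = (2*a)*(-2 + a) = 2*a*(-2 + a))
(-116*p(2))*Q(-7) = -232*2*(-2 + 2)*(-7) = -232*2*0*(-7) = -116*0*(-7) = 0*(-7) = 0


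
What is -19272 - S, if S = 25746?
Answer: -45018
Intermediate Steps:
-19272 - S = -19272 - 1*25746 = -19272 - 25746 = -45018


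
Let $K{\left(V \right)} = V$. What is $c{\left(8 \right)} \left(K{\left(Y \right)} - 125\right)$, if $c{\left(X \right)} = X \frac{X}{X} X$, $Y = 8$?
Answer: $-7488$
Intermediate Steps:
$c{\left(X \right)} = X^{2}$ ($c{\left(X \right)} = X 1 X = X X = X^{2}$)
$c{\left(8 \right)} \left(K{\left(Y \right)} - 125\right) = 8^{2} \left(8 - 125\right) = 64 \left(-117\right) = -7488$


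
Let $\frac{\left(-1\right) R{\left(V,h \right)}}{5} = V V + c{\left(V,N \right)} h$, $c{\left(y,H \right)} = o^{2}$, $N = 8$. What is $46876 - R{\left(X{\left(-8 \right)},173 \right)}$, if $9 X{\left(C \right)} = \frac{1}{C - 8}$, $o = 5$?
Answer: $\frac{1420436741}{20736} \approx 68501.0$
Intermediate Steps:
$c{\left(y,H \right)} = 25$ ($c{\left(y,H \right)} = 5^{2} = 25$)
$X{\left(C \right)} = \frac{1}{9 \left(-8 + C\right)}$ ($X{\left(C \right)} = \frac{1}{9 \left(C - 8\right)} = \frac{1}{9 \left(-8 + C\right)}$)
$R{\left(V,h \right)} = - 125 h - 5 V^{2}$ ($R{\left(V,h \right)} = - 5 \left(V V + 25 h\right) = - 5 \left(V^{2} + 25 h\right) = - 125 h - 5 V^{2}$)
$46876 - R{\left(X{\left(-8 \right)},173 \right)} = 46876 - \left(\left(-125\right) 173 - 5 \left(\frac{1}{9 \left(-8 - 8\right)}\right)^{2}\right) = 46876 - \left(-21625 - 5 \left(\frac{1}{9 \left(-16\right)}\right)^{2}\right) = 46876 - \left(-21625 - 5 \left(\frac{1}{9} \left(- \frac{1}{16}\right)\right)^{2}\right) = 46876 - \left(-21625 - 5 \left(- \frac{1}{144}\right)^{2}\right) = 46876 - \left(-21625 - \frac{5}{20736}\right) = 46876 - - \frac{448416005}{20736} = 46876 + \frac{448416005}{20736} = \frac{1420436741}{20736}$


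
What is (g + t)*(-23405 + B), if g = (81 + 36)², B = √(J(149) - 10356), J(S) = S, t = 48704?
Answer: -1460308165 + 62393*I*√10207 ≈ -1.4603e+9 + 6.3035e+6*I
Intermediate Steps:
B = I*√10207 (B = √(149 - 10356) = √(-10207) = I*√10207 ≈ 101.03*I)
g = 13689 (g = 117² = 13689)
(g + t)*(-23405 + B) = (13689 + 48704)*(-23405 + I*√10207) = 62393*(-23405 + I*√10207) = -1460308165 + 62393*I*√10207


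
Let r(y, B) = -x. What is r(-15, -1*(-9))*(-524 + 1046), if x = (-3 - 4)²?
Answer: -25578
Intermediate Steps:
x = 49 (x = (-7)² = 49)
r(y, B) = -49 (r(y, B) = -1*49 = -49)
r(-15, -1*(-9))*(-524 + 1046) = -49*(-524 + 1046) = -49*522 = -25578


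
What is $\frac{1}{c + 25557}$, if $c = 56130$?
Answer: $\frac{1}{81687} \approx 1.2242 \cdot 10^{-5}$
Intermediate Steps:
$\frac{1}{c + 25557} = \frac{1}{56130 + 25557} = \frac{1}{81687}$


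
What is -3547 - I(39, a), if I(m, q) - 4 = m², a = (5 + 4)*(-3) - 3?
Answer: -5072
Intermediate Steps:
a = -30 (a = 9*(-3) - 3 = -27 - 3 = -30)
I(m, q) = 4 + m²
-3547 - I(39, a) = -3547 - (4 + 39²) = -3547 - (4 + 1521) = -3547 - 1*1525 = -3547 - 1525 = -5072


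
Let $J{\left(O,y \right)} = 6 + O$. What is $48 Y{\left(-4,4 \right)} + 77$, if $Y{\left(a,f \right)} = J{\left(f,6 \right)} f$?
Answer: $1997$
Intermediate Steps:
$Y{\left(a,f \right)} = f \left(6 + f\right)$ ($Y{\left(a,f \right)} = \left(6 + f\right) f = f \left(6 + f\right)$)
$48 Y{\left(-4,4 \right)} + 77 = 48 \cdot 4 \left(6 + 4\right) + 77 = 48 \cdot 4 \cdot 10 + 77 = 48 \cdot 40 + 77 = 1920 + 77 = 1997$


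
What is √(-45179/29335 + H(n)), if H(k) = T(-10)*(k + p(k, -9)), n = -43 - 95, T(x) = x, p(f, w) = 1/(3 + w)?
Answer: √10688914634190/88005 ≈ 37.150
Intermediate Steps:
n = -138
H(k) = 5/3 - 10*k (H(k) = -10*(k + 1/(3 - 9)) = -10*(k + 1/(-6)) = -10*(k - ⅙) = -10*(-⅙ + k) = 5/3 - 10*k)
√(-45179/29335 + H(n)) = √(-45179/29335 + (5/3 - 10*(-138))) = √(-45179*1/29335 + (5/3 + 1380)) = √(-45179/29335 + 4145/3) = √(121458038/88005) = √10688914634190/88005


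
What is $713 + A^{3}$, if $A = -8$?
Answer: $201$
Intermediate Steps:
$713 + A^{3} = 713 + \left(-8\right)^{3} = 713 - 512 = 201$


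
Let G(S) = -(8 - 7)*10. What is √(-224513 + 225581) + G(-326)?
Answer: -10 + 2*√267 ≈ 22.680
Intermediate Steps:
G(S) = -10
√(-224513 + 225581) + G(-326) = √(-224513 + 225581) - 10 = √1068 - 10 = 2*√267 - 10 = -10 + 2*√267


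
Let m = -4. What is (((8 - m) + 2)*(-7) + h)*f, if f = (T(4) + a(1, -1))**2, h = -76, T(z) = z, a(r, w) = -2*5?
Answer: -6264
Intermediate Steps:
a(r, w) = -10
f = 36 (f = (4 - 10)**2 = (-6)**2 = 36)
(((8 - m) + 2)*(-7) + h)*f = (((8 - 1*(-4)) + 2)*(-7) - 76)*36 = (((8 + 4) + 2)*(-7) - 76)*36 = ((12 + 2)*(-7) - 76)*36 = (14*(-7) - 76)*36 = (-98 - 76)*36 = -174*36 = -6264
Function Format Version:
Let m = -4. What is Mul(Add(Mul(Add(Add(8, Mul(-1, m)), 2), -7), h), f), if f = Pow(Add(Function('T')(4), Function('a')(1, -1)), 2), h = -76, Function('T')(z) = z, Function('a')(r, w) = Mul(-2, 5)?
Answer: -6264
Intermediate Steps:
Function('a')(r, w) = -10
f = 36 (f = Pow(Add(4, -10), 2) = Pow(-6, 2) = 36)
Mul(Add(Mul(Add(Add(8, Mul(-1, m)), 2), -7), h), f) = Mul(Add(Mul(Add(Add(8, Mul(-1, -4)), 2), -7), -76), 36) = Mul(Add(Mul(Add(Add(8, 4), 2), -7), -76), 36) = Mul(Add(Mul(Add(12, 2), -7), -76), 36) = Mul(Add(Mul(14, -7), -76), 36) = Mul(Add(-98, -76), 36) = Mul(-174, 36) = -6264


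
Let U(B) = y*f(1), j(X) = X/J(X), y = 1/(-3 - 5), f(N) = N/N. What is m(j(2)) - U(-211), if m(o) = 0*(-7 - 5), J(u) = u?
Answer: ⅛ ≈ 0.12500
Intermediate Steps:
f(N) = 1
y = -⅛ (y = 1/(-8) = -⅛ ≈ -0.12500)
j(X) = 1 (j(X) = X/X = 1)
m(o) = 0 (m(o) = 0*(-12) = 0)
U(B) = -⅛ (U(B) = -⅛*1 = -⅛)
m(j(2)) - U(-211) = 0 - 1*(-⅛) = 0 + ⅛ = ⅛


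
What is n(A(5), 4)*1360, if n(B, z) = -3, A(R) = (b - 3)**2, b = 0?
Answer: -4080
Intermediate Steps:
A(R) = 9 (A(R) = (0 - 3)**2 = (-3)**2 = 9)
n(A(5), 4)*1360 = -3*1360 = -4080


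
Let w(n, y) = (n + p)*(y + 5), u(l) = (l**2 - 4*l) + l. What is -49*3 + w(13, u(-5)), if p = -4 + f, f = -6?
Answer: -12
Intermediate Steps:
u(l) = l**2 - 3*l
p = -10 (p = -4 - 6 = -10)
w(n, y) = (-10 + n)*(5 + y) (w(n, y) = (n - 10)*(y + 5) = (-10 + n)*(5 + y))
-49*3 + w(13, u(-5)) = -49*3 + (-50 - (-50)*(-3 - 5) + 5*13 + 13*(-5*(-3 - 5))) = -147 + (-50 - (-50)*(-8) + 65 + 13*(-5*(-8))) = -147 + (-50 - 10*40 + 65 + 13*40) = -147 + (-50 - 400 + 65 + 520) = -147 + 135 = -12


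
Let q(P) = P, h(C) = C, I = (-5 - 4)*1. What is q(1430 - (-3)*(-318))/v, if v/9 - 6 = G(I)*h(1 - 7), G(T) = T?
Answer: 119/135 ≈ 0.88148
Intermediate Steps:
I = -9 (I = -9*1 = -9)
v = 540 (v = 54 + 9*(-9*(1 - 7)) = 54 + 9*(-9*(-6)) = 54 + 9*54 = 54 + 486 = 540)
q(1430 - (-3)*(-318))/v = (1430 - (-3)*(-318))/540 = (1430 - 1*954)*(1/540) = (1430 - 954)*(1/540) = 476*(1/540) = 119/135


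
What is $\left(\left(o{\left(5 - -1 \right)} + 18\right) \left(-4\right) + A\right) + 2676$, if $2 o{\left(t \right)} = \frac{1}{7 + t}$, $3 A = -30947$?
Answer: $- \frac{300761}{39} \approx -7711.8$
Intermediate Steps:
$A = - \frac{30947}{3}$ ($A = \frac{1}{3} \left(-30947\right) = - \frac{30947}{3} \approx -10316.0$)
$o{\left(t \right)} = \frac{1}{2 \left(7 + t\right)}$
$\left(\left(o{\left(5 - -1 \right)} + 18\right) \left(-4\right) + A\right) + 2676 = \left(\left(\frac{1}{2 \left(7 + \left(5 - -1\right)\right)} + 18\right) \left(-4\right) - \frac{30947}{3}\right) + 2676 = \left(\left(\frac{1}{2 \left(7 + \left(5 + 1\right)\right)} + 18\right) \left(-4\right) - \frac{30947}{3}\right) + 2676 = \left(\left(\frac{1}{2 \left(7 + 6\right)} + 18\right) \left(-4\right) - \frac{30947}{3}\right) + 2676 = \left(\left(\frac{1}{2 \cdot 13} + 18\right) \left(-4\right) - \frac{30947}{3}\right) + 2676 = \left(\left(\frac{1}{2} \cdot \frac{1}{13} + 18\right) \left(-4\right) - \frac{30947}{3}\right) + 2676 = \left(\left(\frac{1}{26} + 18\right) \left(-4\right) - \frac{30947}{3}\right) + 2676 = \left(\frac{469}{26} \left(-4\right) - \frac{30947}{3}\right) + 2676 = \left(- \frac{938}{13} - \frac{30947}{3}\right) + 2676 = - \frac{405125}{39} + 2676 = - \frac{300761}{39}$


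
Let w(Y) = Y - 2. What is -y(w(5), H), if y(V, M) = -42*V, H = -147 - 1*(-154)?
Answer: 126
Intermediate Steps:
w(Y) = -2 + Y
H = 7 (H = -147 + 154 = 7)
-y(w(5), H) = -(-42)*(-2 + 5) = -(-42)*3 = -1*(-126) = 126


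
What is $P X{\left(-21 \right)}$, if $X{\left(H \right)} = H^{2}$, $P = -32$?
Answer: $-14112$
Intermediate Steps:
$P X{\left(-21 \right)} = - 32 \left(-21\right)^{2} = \left(-32\right) 441 = -14112$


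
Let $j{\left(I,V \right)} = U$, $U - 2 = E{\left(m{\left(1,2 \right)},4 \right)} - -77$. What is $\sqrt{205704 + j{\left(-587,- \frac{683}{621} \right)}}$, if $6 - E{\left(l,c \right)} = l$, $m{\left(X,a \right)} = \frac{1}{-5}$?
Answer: $\frac{\sqrt{5144730}}{5} \approx 453.64$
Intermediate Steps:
$m{\left(X,a \right)} = - \frac{1}{5}$
$E{\left(l,c \right)} = 6 - l$
$U = \frac{426}{5}$ ($U = 2 + \left(\left(6 - - \frac{1}{5}\right) - -77\right) = 2 + \left(\left(6 + \frac{1}{5}\right) + 77\right) = 2 + \left(\frac{31}{5} + 77\right) = 2 + \frac{416}{5} = \frac{426}{5} \approx 85.2$)
$j{\left(I,V \right)} = \frac{426}{5}$
$\sqrt{205704 + j{\left(-587,- \frac{683}{621} \right)}} = \sqrt{205704 + \frac{426}{5}} = \sqrt{\frac{1028946}{5}} = \frac{\sqrt{5144730}}{5}$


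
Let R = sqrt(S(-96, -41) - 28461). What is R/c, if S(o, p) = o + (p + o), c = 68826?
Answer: I*sqrt(28694)/68826 ≈ 0.0024612*I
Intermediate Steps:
S(o, p) = p + 2*o (S(o, p) = o + (o + p) = p + 2*o)
R = I*sqrt(28694) (R = sqrt((-41 + 2*(-96)) - 28461) = sqrt((-41 - 192) - 28461) = sqrt(-233 - 28461) = sqrt(-28694) = I*sqrt(28694) ≈ 169.39*I)
R/c = (I*sqrt(28694))/68826 = (I*sqrt(28694))*(1/68826) = I*sqrt(28694)/68826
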